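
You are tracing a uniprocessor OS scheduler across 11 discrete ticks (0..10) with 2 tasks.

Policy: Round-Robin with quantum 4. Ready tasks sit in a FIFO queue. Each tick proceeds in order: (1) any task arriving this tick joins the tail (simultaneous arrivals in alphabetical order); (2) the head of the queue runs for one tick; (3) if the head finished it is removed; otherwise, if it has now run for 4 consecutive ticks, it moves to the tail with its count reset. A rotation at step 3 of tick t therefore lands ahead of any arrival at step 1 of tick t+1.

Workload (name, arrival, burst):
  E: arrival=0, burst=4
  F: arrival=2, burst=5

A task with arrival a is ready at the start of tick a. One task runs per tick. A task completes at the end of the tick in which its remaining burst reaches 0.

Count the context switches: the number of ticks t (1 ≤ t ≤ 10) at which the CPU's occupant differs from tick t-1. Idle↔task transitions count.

t=0: queue=[E] q_used=0 → run E
t=1: queue=[E] q_used=1 → run E
t=2: queue=[E,F] q_used=2 → run E
t=3: queue=[E,F] q_used=3 → run E
t=4: queue=[F] q_used=0 → run F
t=5: queue=[F] q_used=1 → run F
t=6: queue=[F] q_used=2 → run F
t=7: queue=[F] q_used=3 → run F
t=8: queue=[F] q_used=0 → run F
t=9: (idle)
t=10: (idle)

context switches = 2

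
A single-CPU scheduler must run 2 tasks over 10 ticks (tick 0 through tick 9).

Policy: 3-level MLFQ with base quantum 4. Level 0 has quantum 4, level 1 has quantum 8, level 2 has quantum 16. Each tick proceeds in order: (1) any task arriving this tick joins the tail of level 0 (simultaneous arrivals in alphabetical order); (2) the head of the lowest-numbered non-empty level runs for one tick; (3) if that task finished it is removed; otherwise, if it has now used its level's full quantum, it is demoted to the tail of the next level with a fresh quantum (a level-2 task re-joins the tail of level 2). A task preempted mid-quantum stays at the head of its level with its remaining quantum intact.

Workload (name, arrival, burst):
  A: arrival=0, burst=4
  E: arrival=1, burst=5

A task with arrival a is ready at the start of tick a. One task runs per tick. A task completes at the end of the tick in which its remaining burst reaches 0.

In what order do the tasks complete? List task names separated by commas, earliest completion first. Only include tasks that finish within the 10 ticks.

completion order = A, E

t=0: L0/L1/L2 = A/-/- → run A
t=1: L0/L1/L2 = AE/-/- → run A
t=2: L0/L1/L2 = AE/-/- → run A
t=3: L0/L1/L2 = AE/-/- → run A
t=4: L0/L1/L2 = E/-/- → run E
t=5: L0/L1/L2 = E/-/- → run E
t=6: L0/L1/L2 = E/-/- → run E
t=7: L0/L1/L2 = E/-/- → run E
t=8: L0/L1/L2 = -/E/- → run E
t=9: (idle)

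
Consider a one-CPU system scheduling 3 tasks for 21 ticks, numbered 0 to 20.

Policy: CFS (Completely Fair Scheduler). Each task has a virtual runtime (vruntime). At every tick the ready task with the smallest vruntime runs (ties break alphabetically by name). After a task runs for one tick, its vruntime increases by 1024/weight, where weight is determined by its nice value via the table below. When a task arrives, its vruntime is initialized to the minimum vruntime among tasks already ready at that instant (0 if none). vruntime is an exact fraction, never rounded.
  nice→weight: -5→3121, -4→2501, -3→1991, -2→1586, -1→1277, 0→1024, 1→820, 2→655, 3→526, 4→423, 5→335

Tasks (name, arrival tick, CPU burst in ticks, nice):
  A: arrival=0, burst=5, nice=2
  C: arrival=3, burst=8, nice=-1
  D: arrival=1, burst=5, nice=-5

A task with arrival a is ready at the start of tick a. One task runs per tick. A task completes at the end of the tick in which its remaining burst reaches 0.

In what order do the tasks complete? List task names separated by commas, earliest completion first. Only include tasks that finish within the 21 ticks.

completion order = D, A, C

t=0: vr[A=0] → run A
t=1: vr[A=1024/655 D=1024/655] → run A
t=2: vr[A=2048/655 D=1024/655] → run D
t=3: vr[A=2048/655 C=3866624/2044255 D=3866624/2044255] → run C
t=4: vr[A=2048/655 C=7030995968/2610513635 D=3866624/2044255] → run D
t=5: vr[A=2048/655 C=7030995968/2610513635 D=4537344/2044255] → run D
t=6: vr[A=2048/655 C=7030995968/2610513635 D=5208064/2044255] → run D
t=7: vr[A=2048/655 C=7030995968/2610513635 D=5878784/2044255] → run C
t=8: vr[A=2048/655 C=9124313088/2610513635 D=5878784/2044255] → run D
t=9: vr[A=2048/655 C=9124313088/2610513635] → run A
t=10: vr[A=3072/655 C=9124313088/2610513635] → run C
t=11: vr[A=3072/655 C=11217630208/2610513635] → run C
t=12: vr[A=3072/655 C=13310947328/2610513635] → run A
t=13: vr[A=4096/655 C=13310947328/2610513635] → run C
t=14: vr[A=4096/655 C=15404264448/2610513635] → run C
t=15: vr[A=4096/655 C=17497581568/2610513635] → run A
t=16: vr[C=17497581568/2610513635] → run C
t=17: vr[C=19590898688/2610513635] → run C
t=18: (idle)
t=19: (idle)
t=20: (idle)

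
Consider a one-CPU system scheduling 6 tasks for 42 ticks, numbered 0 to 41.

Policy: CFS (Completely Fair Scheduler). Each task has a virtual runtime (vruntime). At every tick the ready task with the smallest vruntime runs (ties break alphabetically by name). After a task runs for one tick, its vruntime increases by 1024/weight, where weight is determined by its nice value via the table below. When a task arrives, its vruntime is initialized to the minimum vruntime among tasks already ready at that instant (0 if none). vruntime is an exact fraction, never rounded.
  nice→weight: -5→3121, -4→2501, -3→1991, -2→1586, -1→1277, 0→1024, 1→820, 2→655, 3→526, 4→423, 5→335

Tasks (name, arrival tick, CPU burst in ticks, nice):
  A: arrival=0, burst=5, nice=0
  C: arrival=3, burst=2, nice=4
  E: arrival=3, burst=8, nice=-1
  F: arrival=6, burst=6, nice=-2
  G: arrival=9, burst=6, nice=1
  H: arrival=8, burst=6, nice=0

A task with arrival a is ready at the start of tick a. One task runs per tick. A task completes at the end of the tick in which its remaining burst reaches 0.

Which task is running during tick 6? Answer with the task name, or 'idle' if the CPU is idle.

t=0: vr[A=0] → run A
t=1: vr[A=1] → run A
t=2: vr[A=2] → run A
t=3: vr[A=3 C=3 E=3] → run A
t=4: vr[A=4 C=3 E=3] → run C
t=5: vr[A=4 C=2293/423 E=3] → run E
t=6: vr[A=4 C=2293/423 E=4855/1277 F=4855/1277] → run E
t=7: vr[A=4 C=2293/423 E=5879/1277 F=4855/1277] → run F
t=8: vr[A=4 C=2293/423 E=5879/1277 F=4503839/1012661 H=4] → run A
t=9: vr[C=2293/423 E=5879/1277 F=4503839/1012661 G=4 H=4] → run G
t=10: vr[C=2293/423 E=5879/1277 F=4503839/1012661 G=1076/205 H=4] → run H
t=11: vr[C=2293/423 E=5879/1277 F=4503839/1012661 G=1076/205 H=5] → run F
t=12: vr[C=2293/423 E=5879/1277 F=5157663/1012661 G=1076/205 H=5] → run E
t=13: vr[C=2293/423 E=6903/1277 F=5157663/1012661 G=1076/205 H=5] → run H
t=14: vr[C=2293/423 E=6903/1277 F=5157663/1012661 G=1076/205 H=6] → run F
t=15: vr[C=2293/423 E=6903/1277 F=5811487/1012661 G=1076/205 H=6] → run G
t=16: vr[C=2293/423 E=6903/1277 F=5811487/1012661 G=1332/205 H=6] → run E
t=17: vr[C=2293/423 E=7927/1277 F=5811487/1012661 G=1332/205 H=6] → run C
t=18: vr[E=7927/1277 F=5811487/1012661 G=1332/205 H=6] → run F
t=19: vr[E=7927/1277 F=6465311/1012661 G=1332/205 H=6] → run H
t=20: vr[E=7927/1277 F=6465311/1012661 G=1332/205 H=7] → run E
t=21: vr[E=8951/1277 F=6465311/1012661 G=1332/205 H=7] → run F
t=22: vr[E=8951/1277 F=7119135/1012661 G=1332/205 H=7] → run G
t=23: vr[E=8951/1277 F=7119135/1012661 G=1588/205 H=7] → run H
t=24: vr[E=8951/1277 F=7119135/1012661 G=1588/205 H=8] → run E
t=25: vr[E=9975/1277 F=7119135/1012661 G=1588/205 H=8] → run F
t=26: vr[E=9975/1277 G=1588/205 H=8] → run G
t=27: vr[E=9975/1277 G=1844/205 H=8] → run E
t=28: vr[E=10999/1277 G=1844/205 H=8] → run H
t=29: vr[E=10999/1277 G=1844/205 H=9] → run E
t=30: vr[G=1844/205 H=9] → run G
t=31: vr[G=420/41 H=9] → run H
t=32: vr[G=420/41] → run G
t=33: (idle)
t=34: (idle)
t=35: (idle)
t=36: (idle)
t=37: (idle)
t=38: (idle)
t=39: (idle)
t=40: (idle)
t=41: (idle)

running at tick 6 = E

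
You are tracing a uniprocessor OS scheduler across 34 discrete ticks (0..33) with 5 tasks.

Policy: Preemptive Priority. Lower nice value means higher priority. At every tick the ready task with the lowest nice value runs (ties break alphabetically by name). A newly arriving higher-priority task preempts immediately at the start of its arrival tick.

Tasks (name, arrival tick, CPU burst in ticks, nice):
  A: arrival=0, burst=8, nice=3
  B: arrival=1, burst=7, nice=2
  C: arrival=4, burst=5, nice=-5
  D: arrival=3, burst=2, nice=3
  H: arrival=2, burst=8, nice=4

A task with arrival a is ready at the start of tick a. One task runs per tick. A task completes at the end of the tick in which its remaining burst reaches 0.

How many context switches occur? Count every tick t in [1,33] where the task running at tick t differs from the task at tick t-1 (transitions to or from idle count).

context switches = 7

t=0: ready={A} → run A
t=1: ready={A,B} → run B
t=2: ready={A,B,H} → run B
t=3: ready={A,B,D,H} → run B
t=4: ready={A,B,C,D,H} → run C
t=5: ready={A,B,C,D,H} → run C
t=6: ready={A,B,C,D,H} → run C
t=7: ready={A,B,C,D,H} → run C
t=8: ready={A,B,C,D,H} → run C
t=9: ready={A,B,D,H} → run B
t=10: ready={A,B,D,H} → run B
t=11: ready={A,B,D,H} → run B
t=12: ready={A,B,D,H} → run B
t=13: ready={A,D,H} → run A
t=14: ready={A,D,H} → run A
t=15: ready={A,D,H} → run A
t=16: ready={A,D,H} → run A
t=17: ready={A,D,H} → run A
t=18: ready={A,D,H} → run A
t=19: ready={A,D,H} → run A
t=20: ready={D,H} → run D
t=21: ready={D,H} → run D
t=22: ready={H} → run H
t=23: ready={H} → run H
t=24: ready={H} → run H
t=25: ready={H} → run H
t=26: ready={H} → run H
t=27: ready={H} → run H
t=28: ready={H} → run H
t=29: ready={H} → run H
t=30: (idle)
t=31: (idle)
t=32: (idle)
t=33: (idle)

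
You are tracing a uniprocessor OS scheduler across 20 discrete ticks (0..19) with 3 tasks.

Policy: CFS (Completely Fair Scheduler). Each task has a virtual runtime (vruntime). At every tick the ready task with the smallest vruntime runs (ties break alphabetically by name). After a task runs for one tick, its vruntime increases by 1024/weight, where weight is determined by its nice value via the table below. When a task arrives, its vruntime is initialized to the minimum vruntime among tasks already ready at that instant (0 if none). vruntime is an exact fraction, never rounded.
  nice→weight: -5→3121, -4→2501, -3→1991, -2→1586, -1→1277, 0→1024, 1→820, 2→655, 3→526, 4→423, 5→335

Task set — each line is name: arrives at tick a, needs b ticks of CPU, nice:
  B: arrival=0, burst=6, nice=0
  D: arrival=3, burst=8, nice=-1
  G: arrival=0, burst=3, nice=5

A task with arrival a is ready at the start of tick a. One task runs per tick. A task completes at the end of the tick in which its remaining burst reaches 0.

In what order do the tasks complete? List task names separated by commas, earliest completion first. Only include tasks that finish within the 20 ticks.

t=0: vr[B=0 G=0] → run B
t=1: vr[B=1 G=0] → run G
t=2: vr[B=1 G=1024/335] → run B
t=3: vr[B=2 D=2 G=1024/335] → run B
t=4: vr[B=3 D=2 G=1024/335] → run D
t=5: vr[B=3 D=3578/1277 G=1024/335] → run D
t=6: vr[B=3 D=4602/1277 G=1024/335] → run B
t=7: vr[B=4 D=4602/1277 G=1024/335] → run G
t=8: vr[B=4 D=4602/1277 G=2048/335] → run D
t=9: vr[B=4 D=5626/1277 G=2048/335] → run B
t=10: vr[B=5 D=5626/1277 G=2048/335] → run D
t=11: vr[B=5 D=6650/1277 G=2048/335] → run B
t=12: vr[D=6650/1277 G=2048/335] → run D
t=13: vr[D=7674/1277 G=2048/335] → run D
t=14: vr[D=8698/1277 G=2048/335] → run G
t=15: vr[D=8698/1277] → run D
t=16: vr[D=9722/1277] → run D
t=17: (idle)
t=18: (idle)
t=19: (idle)

completion order = B, G, D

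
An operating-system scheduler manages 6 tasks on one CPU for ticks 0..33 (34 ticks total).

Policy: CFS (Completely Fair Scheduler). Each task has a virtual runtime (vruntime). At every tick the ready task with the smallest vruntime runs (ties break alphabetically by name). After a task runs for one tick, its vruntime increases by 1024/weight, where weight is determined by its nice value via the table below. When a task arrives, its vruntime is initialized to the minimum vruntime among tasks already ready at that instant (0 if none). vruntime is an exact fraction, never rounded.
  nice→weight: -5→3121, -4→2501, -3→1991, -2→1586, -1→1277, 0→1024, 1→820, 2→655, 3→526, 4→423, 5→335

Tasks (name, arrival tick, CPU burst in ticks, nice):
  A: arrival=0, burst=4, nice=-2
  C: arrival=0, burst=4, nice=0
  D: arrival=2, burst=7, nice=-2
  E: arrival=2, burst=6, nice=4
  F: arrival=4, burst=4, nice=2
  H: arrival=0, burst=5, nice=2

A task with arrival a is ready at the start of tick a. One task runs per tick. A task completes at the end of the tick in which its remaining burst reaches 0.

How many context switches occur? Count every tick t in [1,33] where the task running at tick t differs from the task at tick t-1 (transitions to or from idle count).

context switches = 27

t=0: vr[A=0 C=0 H=0] → run A
t=1: vr[A=512/793 C=0 H=0] → run C
t=2: vr[A=512/793 C=1 D=0 E=0 H=0] → run D
t=3: vr[A=512/793 C=1 D=512/793 E=0 H=0] → run E
t=4: vr[A=512/793 C=1 D=512/793 E=1024/423 F=0 H=0] → run F
t=5: vr[A=512/793 C=1 D=512/793 E=1024/423 F=1024/655 H=0] → run H
t=6: vr[A=512/793 C=1 D=512/793 E=1024/423 F=1024/655 H=1024/655] → run A
t=7: vr[A=1024/793 C=1 D=512/793 E=1024/423 F=1024/655 H=1024/655] → run D
t=8: vr[A=1024/793 C=1 D=1024/793 E=1024/423 F=1024/655 H=1024/655] → run C
t=9: vr[A=1024/793 C=2 D=1024/793 E=1024/423 F=1024/655 H=1024/655] → run A
t=10: vr[A=1536/793 C=2 D=1024/793 E=1024/423 F=1024/655 H=1024/655] → run D
t=11: vr[A=1536/793 C=2 D=1536/793 E=1024/423 F=1024/655 H=1024/655] → run F
t=12: vr[A=1536/793 C=2 D=1536/793 E=1024/423 F=2048/655 H=1024/655] → run H
t=13: vr[A=1536/793 C=2 D=1536/793 E=1024/423 F=2048/655 H=2048/655] → run A
t=14: vr[C=2 D=1536/793 E=1024/423 F=2048/655 H=2048/655] → run D
t=15: vr[C=2 D=2048/793 E=1024/423 F=2048/655 H=2048/655] → run C
t=16: vr[C=3 D=2048/793 E=1024/423 F=2048/655 H=2048/655] → run E
t=17: vr[C=3 D=2048/793 E=2048/423 F=2048/655 H=2048/655] → run D
t=18: vr[C=3 D=2560/793 E=2048/423 F=2048/655 H=2048/655] → run C
t=19: vr[D=2560/793 E=2048/423 F=2048/655 H=2048/655] → run F
t=20: vr[D=2560/793 E=2048/423 F=3072/655 H=2048/655] → run H
t=21: vr[D=2560/793 E=2048/423 F=3072/655 H=3072/655] → run D
t=22: vr[D=3072/793 E=2048/423 F=3072/655 H=3072/655] → run D
t=23: vr[E=2048/423 F=3072/655 H=3072/655] → run F
t=24: vr[E=2048/423 H=3072/655] → run H
t=25: vr[E=2048/423 H=4096/655] → run E
t=26: vr[E=1024/141 H=4096/655] → run H
t=27: vr[E=1024/141] → run E
t=28: vr[E=4096/423] → run E
t=29: vr[E=5120/423] → run E
t=30: (idle)
t=31: (idle)
t=32: (idle)
t=33: (idle)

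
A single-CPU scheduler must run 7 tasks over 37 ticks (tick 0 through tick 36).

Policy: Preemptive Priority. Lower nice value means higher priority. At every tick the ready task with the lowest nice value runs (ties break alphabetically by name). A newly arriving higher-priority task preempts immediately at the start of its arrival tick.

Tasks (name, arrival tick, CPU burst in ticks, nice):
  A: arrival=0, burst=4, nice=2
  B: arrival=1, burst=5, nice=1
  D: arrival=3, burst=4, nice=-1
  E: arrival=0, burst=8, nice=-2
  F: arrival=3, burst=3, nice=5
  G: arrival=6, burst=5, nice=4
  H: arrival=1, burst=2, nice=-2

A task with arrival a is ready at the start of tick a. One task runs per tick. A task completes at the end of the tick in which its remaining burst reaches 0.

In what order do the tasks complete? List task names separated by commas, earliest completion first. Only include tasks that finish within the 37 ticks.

t=0: ready={A,E} → run E
t=1: ready={A,B,E,H} → run E
t=2: ready={A,B,E,H} → run E
t=3: ready={A,B,D,E,F,H} → run E
t=4: ready={A,B,D,E,F,H} → run E
t=5: ready={A,B,D,E,F,H} → run E
t=6: ready={A,B,D,E,F,G,H} → run E
t=7: ready={A,B,D,E,F,G,H} → run E
t=8: ready={A,B,D,F,G,H} → run H
t=9: ready={A,B,D,F,G,H} → run H
t=10: ready={A,B,D,F,G} → run D
t=11: ready={A,B,D,F,G} → run D
t=12: ready={A,B,D,F,G} → run D
t=13: ready={A,B,D,F,G} → run D
t=14: ready={A,B,F,G} → run B
t=15: ready={A,B,F,G} → run B
t=16: ready={A,B,F,G} → run B
t=17: ready={A,B,F,G} → run B
t=18: ready={A,B,F,G} → run B
t=19: ready={A,F,G} → run A
t=20: ready={A,F,G} → run A
t=21: ready={A,F,G} → run A
t=22: ready={A,F,G} → run A
t=23: ready={F,G} → run G
t=24: ready={F,G} → run G
t=25: ready={F,G} → run G
t=26: ready={F,G} → run G
t=27: ready={F,G} → run G
t=28: ready={F} → run F
t=29: ready={F} → run F
t=30: ready={F} → run F
t=31: (idle)
t=32: (idle)
t=33: (idle)
t=34: (idle)
t=35: (idle)
t=36: (idle)

completion order = E, H, D, B, A, G, F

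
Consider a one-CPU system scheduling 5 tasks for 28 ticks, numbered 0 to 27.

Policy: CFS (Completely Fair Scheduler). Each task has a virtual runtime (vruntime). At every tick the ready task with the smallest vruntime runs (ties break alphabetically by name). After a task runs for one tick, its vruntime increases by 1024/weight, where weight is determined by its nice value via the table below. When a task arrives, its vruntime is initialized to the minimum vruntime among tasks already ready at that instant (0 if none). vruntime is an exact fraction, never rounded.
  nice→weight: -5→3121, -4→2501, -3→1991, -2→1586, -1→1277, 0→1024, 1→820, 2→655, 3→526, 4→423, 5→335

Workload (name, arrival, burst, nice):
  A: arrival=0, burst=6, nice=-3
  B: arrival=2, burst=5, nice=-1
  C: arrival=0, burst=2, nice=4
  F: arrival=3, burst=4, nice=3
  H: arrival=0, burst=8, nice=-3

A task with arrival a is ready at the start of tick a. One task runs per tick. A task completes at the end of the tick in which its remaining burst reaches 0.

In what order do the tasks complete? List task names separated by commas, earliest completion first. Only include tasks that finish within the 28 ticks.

t=0: vr[A=0 C=0 H=0] → run A
t=1: vr[A=1024/1991 C=0 H=0] → run C
t=2: vr[A=1024/1991 B=0 C=1024/423 H=0] → run B
t=3: vr[A=1024/1991 B=1024/1277 C=1024/423 F=0 H=0] → run F
t=4: vr[A=1024/1991 B=1024/1277 C=1024/423 F=512/263 H=0] → run H
t=5: vr[A=1024/1991 B=1024/1277 C=1024/423 F=512/263 H=1024/1991] → run A
t=6: vr[A=2048/1991 B=1024/1277 C=1024/423 F=512/263 H=1024/1991] → run H
t=7: vr[A=2048/1991 B=1024/1277 C=1024/423 F=512/263 H=2048/1991] → run B
t=8: vr[A=2048/1991 B=2048/1277 C=1024/423 F=512/263 H=2048/1991] → run A
t=9: vr[A=3072/1991 B=2048/1277 C=1024/423 F=512/263 H=2048/1991] → run H
t=10: vr[A=3072/1991 B=2048/1277 C=1024/423 F=512/263 H=3072/1991] → run A
t=11: vr[A=4096/1991 B=2048/1277 C=1024/423 F=512/263 H=3072/1991] → run H
t=12: vr[A=4096/1991 B=2048/1277 C=1024/423 F=512/263 H=4096/1991] → run B
t=13: vr[A=4096/1991 B=3072/1277 C=1024/423 F=512/263 H=4096/1991] → run F
t=14: vr[A=4096/1991 B=3072/1277 C=1024/423 F=1024/263 H=4096/1991] → run A
t=15: vr[A=5120/1991 B=3072/1277 C=1024/423 F=1024/263 H=4096/1991] → run H
t=16: vr[A=5120/1991 B=3072/1277 C=1024/423 F=1024/263 H=5120/1991] → run B
t=17: vr[A=5120/1991 B=4096/1277 C=1024/423 F=1024/263 H=5120/1991] → run C
t=18: vr[A=5120/1991 B=4096/1277 F=1024/263 H=5120/1991] → run A
t=19: vr[B=4096/1277 F=1024/263 H=5120/1991] → run H
t=20: vr[B=4096/1277 F=1024/263 H=6144/1991] → run H
t=21: vr[B=4096/1277 F=1024/263 H=7168/1991] → run B
t=22: vr[F=1024/263 H=7168/1991] → run H
t=23: vr[F=1024/263] → run F
t=24: vr[F=1536/263] → run F
t=25: (idle)
t=26: (idle)
t=27: (idle)

completion order = C, A, B, H, F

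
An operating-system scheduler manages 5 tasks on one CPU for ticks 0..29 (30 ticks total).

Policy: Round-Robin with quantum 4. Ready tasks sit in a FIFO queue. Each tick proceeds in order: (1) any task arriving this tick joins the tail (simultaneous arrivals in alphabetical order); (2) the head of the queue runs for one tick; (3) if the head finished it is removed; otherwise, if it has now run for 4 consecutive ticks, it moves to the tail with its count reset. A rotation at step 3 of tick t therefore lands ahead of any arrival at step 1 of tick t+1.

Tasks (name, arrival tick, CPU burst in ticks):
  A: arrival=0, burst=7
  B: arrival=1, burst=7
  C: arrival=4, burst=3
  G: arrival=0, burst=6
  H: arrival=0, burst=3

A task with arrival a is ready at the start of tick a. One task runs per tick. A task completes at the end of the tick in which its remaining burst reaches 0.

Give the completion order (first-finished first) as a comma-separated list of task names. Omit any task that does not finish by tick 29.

t=0: queue=[A,G,H] q_used=0 → run A
t=1: queue=[A,G,H,B] q_used=1 → run A
t=2: queue=[A,G,H,B] q_used=2 → run A
t=3: queue=[A,G,H,B] q_used=3 → run A
t=4: queue=[G,H,B,A,C] q_used=0 → run G
t=5: queue=[G,H,B,A,C] q_used=1 → run G
t=6: queue=[G,H,B,A,C] q_used=2 → run G
t=7: queue=[G,H,B,A,C] q_used=3 → run G
t=8: queue=[H,B,A,C,G] q_used=0 → run H
t=9: queue=[H,B,A,C,G] q_used=1 → run H
t=10: queue=[H,B,A,C,G] q_used=2 → run H
t=11: queue=[B,A,C,G] q_used=0 → run B
t=12: queue=[B,A,C,G] q_used=1 → run B
t=13: queue=[B,A,C,G] q_used=2 → run B
t=14: queue=[B,A,C,G] q_used=3 → run B
t=15: queue=[A,C,G,B] q_used=0 → run A
t=16: queue=[A,C,G,B] q_used=1 → run A
t=17: queue=[A,C,G,B] q_used=2 → run A
t=18: queue=[C,G,B] q_used=0 → run C
t=19: queue=[C,G,B] q_used=1 → run C
t=20: queue=[C,G,B] q_used=2 → run C
t=21: queue=[G,B] q_used=0 → run G
t=22: queue=[G,B] q_used=1 → run G
t=23: queue=[B] q_used=0 → run B
t=24: queue=[B] q_used=1 → run B
t=25: queue=[B] q_used=2 → run B
t=26: (idle)
t=27: (idle)
t=28: (idle)
t=29: (idle)

completion order = H, A, C, G, B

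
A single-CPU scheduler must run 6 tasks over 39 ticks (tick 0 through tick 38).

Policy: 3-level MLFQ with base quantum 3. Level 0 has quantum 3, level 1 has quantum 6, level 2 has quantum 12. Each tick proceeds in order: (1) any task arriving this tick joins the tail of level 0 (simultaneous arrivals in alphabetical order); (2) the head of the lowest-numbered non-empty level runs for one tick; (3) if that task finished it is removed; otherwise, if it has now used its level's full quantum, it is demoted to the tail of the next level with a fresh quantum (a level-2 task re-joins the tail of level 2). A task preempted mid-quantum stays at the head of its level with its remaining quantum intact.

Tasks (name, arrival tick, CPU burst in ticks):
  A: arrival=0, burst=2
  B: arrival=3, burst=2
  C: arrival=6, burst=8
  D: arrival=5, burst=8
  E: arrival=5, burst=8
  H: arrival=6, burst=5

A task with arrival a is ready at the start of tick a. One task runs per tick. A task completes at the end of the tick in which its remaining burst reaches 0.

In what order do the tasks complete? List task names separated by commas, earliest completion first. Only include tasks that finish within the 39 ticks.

completion order = A, B, D, E, C, H

t=0: L0/L1/L2 = A/-/- → run A
t=1: L0/L1/L2 = A/-/- → run A
t=2: (idle)
t=3: L0/L1/L2 = B/-/- → run B
t=4: L0/L1/L2 = B/-/- → run B
t=5: L0/L1/L2 = DE/-/- → run D
t=6: L0/L1/L2 = DECH/-/- → run D
t=7: L0/L1/L2 = DECH/-/- → run D
t=8: L0/L1/L2 = ECH/D/- → run E
t=9: L0/L1/L2 = ECH/D/- → run E
t=10: L0/L1/L2 = ECH/D/- → run E
t=11: L0/L1/L2 = CH/DE/- → run C
t=12: L0/L1/L2 = CH/DE/- → run C
t=13: L0/L1/L2 = CH/DE/- → run C
t=14: L0/L1/L2 = H/DEC/- → run H
t=15: L0/L1/L2 = H/DEC/- → run H
t=16: L0/L1/L2 = H/DEC/- → run H
t=17: L0/L1/L2 = -/DECH/- → run D
t=18: L0/L1/L2 = -/DECH/- → run D
t=19: L0/L1/L2 = -/DECH/- → run D
t=20: L0/L1/L2 = -/DECH/- → run D
t=21: L0/L1/L2 = -/DECH/- → run D
t=22: L0/L1/L2 = -/ECH/- → run E
t=23: L0/L1/L2 = -/ECH/- → run E
t=24: L0/L1/L2 = -/ECH/- → run E
t=25: L0/L1/L2 = -/ECH/- → run E
t=26: L0/L1/L2 = -/ECH/- → run E
t=27: L0/L1/L2 = -/CH/- → run C
t=28: L0/L1/L2 = -/CH/- → run C
t=29: L0/L1/L2 = -/CH/- → run C
t=30: L0/L1/L2 = -/CH/- → run C
t=31: L0/L1/L2 = -/CH/- → run C
t=32: L0/L1/L2 = -/H/- → run H
t=33: L0/L1/L2 = -/H/- → run H
t=34: (idle)
t=35: (idle)
t=36: (idle)
t=37: (idle)
t=38: (idle)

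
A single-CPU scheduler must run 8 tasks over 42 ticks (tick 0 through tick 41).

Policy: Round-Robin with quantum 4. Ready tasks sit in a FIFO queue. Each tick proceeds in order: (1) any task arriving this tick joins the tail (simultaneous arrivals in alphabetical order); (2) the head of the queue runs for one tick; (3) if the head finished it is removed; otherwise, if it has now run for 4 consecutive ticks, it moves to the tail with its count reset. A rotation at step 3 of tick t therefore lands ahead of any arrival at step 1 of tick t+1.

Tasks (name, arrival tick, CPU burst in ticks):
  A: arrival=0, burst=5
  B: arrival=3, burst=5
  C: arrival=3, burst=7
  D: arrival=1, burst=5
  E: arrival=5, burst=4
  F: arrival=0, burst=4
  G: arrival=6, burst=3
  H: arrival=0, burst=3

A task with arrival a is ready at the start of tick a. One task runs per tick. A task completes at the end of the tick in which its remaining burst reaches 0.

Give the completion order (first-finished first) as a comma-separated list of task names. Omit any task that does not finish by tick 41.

t=0: queue=[A,F,H] q_used=0 → run A
t=1: queue=[A,F,H,D] q_used=1 → run A
t=2: queue=[A,F,H,D] q_used=2 → run A
t=3: queue=[A,F,H,D,B,C] q_used=3 → run A
t=4: queue=[F,H,D,B,C,A] q_used=0 → run F
t=5: queue=[F,H,D,B,C,A,E] q_used=1 → run F
t=6: queue=[F,H,D,B,C,A,E,G] q_used=2 → run F
t=7: queue=[F,H,D,B,C,A,E,G] q_used=3 → run F
t=8: queue=[H,D,B,C,A,E,G] q_used=0 → run H
t=9: queue=[H,D,B,C,A,E,G] q_used=1 → run H
t=10: queue=[H,D,B,C,A,E,G] q_used=2 → run H
t=11: queue=[D,B,C,A,E,G] q_used=0 → run D
t=12: queue=[D,B,C,A,E,G] q_used=1 → run D
t=13: queue=[D,B,C,A,E,G] q_used=2 → run D
t=14: queue=[D,B,C,A,E,G] q_used=3 → run D
t=15: queue=[B,C,A,E,G,D] q_used=0 → run B
t=16: queue=[B,C,A,E,G,D] q_used=1 → run B
t=17: queue=[B,C,A,E,G,D] q_used=2 → run B
t=18: queue=[B,C,A,E,G,D] q_used=3 → run B
t=19: queue=[C,A,E,G,D,B] q_used=0 → run C
t=20: queue=[C,A,E,G,D,B] q_used=1 → run C
t=21: queue=[C,A,E,G,D,B] q_used=2 → run C
t=22: queue=[C,A,E,G,D,B] q_used=3 → run C
t=23: queue=[A,E,G,D,B,C] q_used=0 → run A
t=24: queue=[E,G,D,B,C] q_used=0 → run E
t=25: queue=[E,G,D,B,C] q_used=1 → run E
t=26: queue=[E,G,D,B,C] q_used=2 → run E
t=27: queue=[E,G,D,B,C] q_used=3 → run E
t=28: queue=[G,D,B,C] q_used=0 → run G
t=29: queue=[G,D,B,C] q_used=1 → run G
t=30: queue=[G,D,B,C] q_used=2 → run G
t=31: queue=[D,B,C] q_used=0 → run D
t=32: queue=[B,C] q_used=0 → run B
t=33: queue=[C] q_used=0 → run C
t=34: queue=[C] q_used=1 → run C
t=35: queue=[C] q_used=2 → run C
t=36: (idle)
t=37: (idle)
t=38: (idle)
t=39: (idle)
t=40: (idle)
t=41: (idle)

completion order = F, H, A, E, G, D, B, C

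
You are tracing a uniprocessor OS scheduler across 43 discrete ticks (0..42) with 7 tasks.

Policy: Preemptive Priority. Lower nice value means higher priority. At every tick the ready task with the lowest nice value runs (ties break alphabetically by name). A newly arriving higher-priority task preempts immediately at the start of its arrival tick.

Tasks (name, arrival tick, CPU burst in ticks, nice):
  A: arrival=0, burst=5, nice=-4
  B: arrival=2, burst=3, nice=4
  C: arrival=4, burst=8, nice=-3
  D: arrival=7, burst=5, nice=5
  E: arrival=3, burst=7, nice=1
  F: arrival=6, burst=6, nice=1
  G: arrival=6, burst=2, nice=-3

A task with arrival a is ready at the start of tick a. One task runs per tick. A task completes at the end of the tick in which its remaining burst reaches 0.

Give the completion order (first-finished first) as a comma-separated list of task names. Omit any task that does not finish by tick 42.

completion order = A, C, G, E, F, B, D

t=0: ready={A} → run A
t=1: ready={A} → run A
t=2: ready={A,B} → run A
t=3: ready={A,B,E} → run A
t=4: ready={A,B,C,E} → run A
t=5: ready={B,C,E} → run C
t=6: ready={B,C,E,F,G} → run C
t=7: ready={B,C,D,E,F,G} → run C
t=8: ready={B,C,D,E,F,G} → run C
t=9: ready={B,C,D,E,F,G} → run C
t=10: ready={B,C,D,E,F,G} → run C
t=11: ready={B,C,D,E,F,G} → run C
t=12: ready={B,C,D,E,F,G} → run C
t=13: ready={B,D,E,F,G} → run G
t=14: ready={B,D,E,F,G} → run G
t=15: ready={B,D,E,F} → run E
t=16: ready={B,D,E,F} → run E
t=17: ready={B,D,E,F} → run E
t=18: ready={B,D,E,F} → run E
t=19: ready={B,D,E,F} → run E
t=20: ready={B,D,E,F} → run E
t=21: ready={B,D,E,F} → run E
t=22: ready={B,D,F} → run F
t=23: ready={B,D,F} → run F
t=24: ready={B,D,F} → run F
t=25: ready={B,D,F} → run F
t=26: ready={B,D,F} → run F
t=27: ready={B,D,F} → run F
t=28: ready={B,D} → run B
t=29: ready={B,D} → run B
t=30: ready={B,D} → run B
t=31: ready={D} → run D
t=32: ready={D} → run D
t=33: ready={D} → run D
t=34: ready={D} → run D
t=35: ready={D} → run D
t=36: (idle)
t=37: (idle)
t=38: (idle)
t=39: (idle)
t=40: (idle)
t=41: (idle)
t=42: (idle)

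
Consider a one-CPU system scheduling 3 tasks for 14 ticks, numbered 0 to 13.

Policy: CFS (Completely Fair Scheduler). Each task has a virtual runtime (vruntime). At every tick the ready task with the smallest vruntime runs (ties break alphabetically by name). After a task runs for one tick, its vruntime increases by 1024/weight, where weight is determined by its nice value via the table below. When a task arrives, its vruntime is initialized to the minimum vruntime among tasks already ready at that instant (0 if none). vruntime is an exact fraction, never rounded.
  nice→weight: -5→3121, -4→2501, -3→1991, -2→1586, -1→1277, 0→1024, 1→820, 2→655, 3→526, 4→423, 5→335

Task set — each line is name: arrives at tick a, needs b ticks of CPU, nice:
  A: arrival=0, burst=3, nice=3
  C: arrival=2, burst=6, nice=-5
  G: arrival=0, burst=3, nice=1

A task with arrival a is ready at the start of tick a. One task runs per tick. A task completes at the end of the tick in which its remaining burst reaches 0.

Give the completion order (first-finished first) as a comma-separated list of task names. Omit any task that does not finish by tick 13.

t=0: vr[A=0 G=0] → run A
t=1: vr[A=512/263 G=0] → run G
t=2: vr[A=512/263 C=256/205 G=256/205] → run C
t=3: vr[A=512/263 C=1008896/639805 G=256/205] → run G
t=4: vr[A=512/263 C=1008896/639805 G=512/205] → run C
t=5: vr[A=512/263 C=1218816/639805 G=512/205] → run C
t=6: vr[A=512/263 C=1428736/639805 G=512/205] → run A
t=7: vr[A=1024/263 C=1428736/639805 G=512/205] → run C
t=8: vr[A=1024/263 C=1638656/639805 G=512/205] → run G
t=9: vr[A=1024/263 C=1638656/639805] → run C
t=10: vr[A=1024/263 C=1848576/639805] → run C
t=11: vr[A=1024/263] → run A
t=12: (idle)
t=13: (idle)

completion order = G, C, A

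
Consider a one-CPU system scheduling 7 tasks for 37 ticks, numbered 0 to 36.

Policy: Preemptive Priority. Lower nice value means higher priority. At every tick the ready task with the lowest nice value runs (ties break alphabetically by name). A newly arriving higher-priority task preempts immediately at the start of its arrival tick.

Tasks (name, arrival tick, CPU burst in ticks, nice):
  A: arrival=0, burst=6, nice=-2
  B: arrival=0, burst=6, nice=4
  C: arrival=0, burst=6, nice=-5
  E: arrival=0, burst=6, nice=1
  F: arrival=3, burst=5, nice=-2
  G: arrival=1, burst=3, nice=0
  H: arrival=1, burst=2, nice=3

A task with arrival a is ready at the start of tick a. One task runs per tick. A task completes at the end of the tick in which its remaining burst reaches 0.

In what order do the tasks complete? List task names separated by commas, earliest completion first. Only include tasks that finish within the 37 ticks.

completion order = C, A, F, G, E, H, B

t=0: ready={A,B,C,E} → run C
t=1: ready={A,B,C,E,G,H} → run C
t=2: ready={A,B,C,E,G,H} → run C
t=3: ready={A,B,C,E,F,G,H} → run C
t=4: ready={A,B,C,E,F,G,H} → run C
t=5: ready={A,B,C,E,F,G,H} → run C
t=6: ready={A,B,E,F,G,H} → run A
t=7: ready={A,B,E,F,G,H} → run A
t=8: ready={A,B,E,F,G,H} → run A
t=9: ready={A,B,E,F,G,H} → run A
t=10: ready={A,B,E,F,G,H} → run A
t=11: ready={A,B,E,F,G,H} → run A
t=12: ready={B,E,F,G,H} → run F
t=13: ready={B,E,F,G,H} → run F
t=14: ready={B,E,F,G,H} → run F
t=15: ready={B,E,F,G,H} → run F
t=16: ready={B,E,F,G,H} → run F
t=17: ready={B,E,G,H} → run G
t=18: ready={B,E,G,H} → run G
t=19: ready={B,E,G,H} → run G
t=20: ready={B,E,H} → run E
t=21: ready={B,E,H} → run E
t=22: ready={B,E,H} → run E
t=23: ready={B,E,H} → run E
t=24: ready={B,E,H} → run E
t=25: ready={B,E,H} → run E
t=26: ready={B,H} → run H
t=27: ready={B,H} → run H
t=28: ready={B} → run B
t=29: ready={B} → run B
t=30: ready={B} → run B
t=31: ready={B} → run B
t=32: ready={B} → run B
t=33: ready={B} → run B
t=34: (idle)
t=35: (idle)
t=36: (idle)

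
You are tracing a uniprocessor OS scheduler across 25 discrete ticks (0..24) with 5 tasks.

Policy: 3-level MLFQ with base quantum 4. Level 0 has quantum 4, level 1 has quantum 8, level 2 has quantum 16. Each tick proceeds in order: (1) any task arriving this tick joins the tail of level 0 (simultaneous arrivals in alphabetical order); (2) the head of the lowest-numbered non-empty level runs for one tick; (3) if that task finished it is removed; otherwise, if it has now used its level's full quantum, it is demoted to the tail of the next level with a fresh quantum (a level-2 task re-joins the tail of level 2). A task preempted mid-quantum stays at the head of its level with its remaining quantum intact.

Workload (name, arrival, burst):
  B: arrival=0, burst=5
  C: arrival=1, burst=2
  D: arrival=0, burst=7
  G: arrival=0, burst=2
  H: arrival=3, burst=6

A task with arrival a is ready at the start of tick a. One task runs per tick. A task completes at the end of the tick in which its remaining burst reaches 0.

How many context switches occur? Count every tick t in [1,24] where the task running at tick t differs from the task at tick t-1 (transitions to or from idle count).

t=0: L0/L1/L2 = BDG/-/- → run B
t=1: L0/L1/L2 = BDGC/-/- → run B
t=2: L0/L1/L2 = BDGC/-/- → run B
t=3: L0/L1/L2 = BDGCH/-/- → run B
t=4: L0/L1/L2 = DGCH/B/- → run D
t=5: L0/L1/L2 = DGCH/B/- → run D
t=6: L0/L1/L2 = DGCH/B/- → run D
t=7: L0/L1/L2 = DGCH/B/- → run D
t=8: L0/L1/L2 = GCH/BD/- → run G
t=9: L0/L1/L2 = GCH/BD/- → run G
t=10: L0/L1/L2 = CH/BD/- → run C
t=11: L0/L1/L2 = CH/BD/- → run C
t=12: L0/L1/L2 = H/BD/- → run H
t=13: L0/L1/L2 = H/BD/- → run H
t=14: L0/L1/L2 = H/BD/- → run H
t=15: L0/L1/L2 = H/BD/- → run H
t=16: L0/L1/L2 = -/BDH/- → run B
t=17: L0/L1/L2 = -/DH/- → run D
t=18: L0/L1/L2 = -/DH/- → run D
t=19: L0/L1/L2 = -/DH/- → run D
t=20: L0/L1/L2 = -/H/- → run H
t=21: L0/L1/L2 = -/H/- → run H
t=22: (idle)
t=23: (idle)
t=24: (idle)

context switches = 8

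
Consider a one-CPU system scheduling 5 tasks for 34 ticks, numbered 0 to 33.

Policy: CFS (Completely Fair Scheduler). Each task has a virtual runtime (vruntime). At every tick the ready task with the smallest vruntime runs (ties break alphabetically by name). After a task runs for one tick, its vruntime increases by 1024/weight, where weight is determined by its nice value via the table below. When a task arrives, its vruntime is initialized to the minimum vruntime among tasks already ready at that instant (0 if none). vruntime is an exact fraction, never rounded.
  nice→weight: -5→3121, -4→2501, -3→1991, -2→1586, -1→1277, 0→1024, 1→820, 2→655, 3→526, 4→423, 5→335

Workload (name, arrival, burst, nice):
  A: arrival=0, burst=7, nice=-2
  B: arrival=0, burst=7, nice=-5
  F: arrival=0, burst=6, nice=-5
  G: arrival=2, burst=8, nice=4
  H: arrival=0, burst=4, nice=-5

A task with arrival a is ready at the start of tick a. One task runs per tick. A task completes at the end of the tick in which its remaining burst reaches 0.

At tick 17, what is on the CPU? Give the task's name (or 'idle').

running at tick 17 = F

t=0: vr[A=0 B=0 F=0 H=0] → run A
t=1: vr[A=512/793 B=0 F=0 H=0] → run B
t=2: vr[A=512/793 B=1024/3121 F=0 G=0 H=0] → run F
t=3: vr[A=512/793 B=1024/3121 F=1024/3121 G=0 H=0] → run G
t=4: vr[A=512/793 B=1024/3121 F=1024/3121 G=1024/423 H=0] → run H
t=5: vr[A=512/793 B=1024/3121 F=1024/3121 G=1024/423 H=1024/3121] → run B
t=6: vr[A=512/793 B=2048/3121 F=1024/3121 G=1024/423 H=1024/3121] → run F
t=7: vr[A=512/793 B=2048/3121 F=2048/3121 G=1024/423 H=1024/3121] → run H
t=8: vr[A=512/793 B=2048/3121 F=2048/3121 G=1024/423 H=2048/3121] → run A
t=9: vr[A=1024/793 B=2048/3121 F=2048/3121 G=1024/423 H=2048/3121] → run B
t=10: vr[A=1024/793 B=3072/3121 F=2048/3121 G=1024/423 H=2048/3121] → run F
t=11: vr[A=1024/793 B=3072/3121 F=3072/3121 G=1024/423 H=2048/3121] → run H
t=12: vr[A=1024/793 B=3072/3121 F=3072/3121 G=1024/423 H=3072/3121] → run B
t=13: vr[A=1024/793 B=4096/3121 F=3072/3121 G=1024/423 H=3072/3121] → run F
t=14: vr[A=1024/793 B=4096/3121 F=4096/3121 G=1024/423 H=3072/3121] → run H
t=15: vr[A=1024/793 B=4096/3121 F=4096/3121 G=1024/423] → run A
t=16: vr[A=1536/793 B=4096/3121 F=4096/3121 G=1024/423] → run B
t=17: vr[A=1536/793 B=5120/3121 F=4096/3121 G=1024/423] → run F
t=18: vr[A=1536/793 B=5120/3121 F=5120/3121 G=1024/423] → run B
t=19: vr[A=1536/793 B=6144/3121 F=5120/3121 G=1024/423] → run F
t=20: vr[A=1536/793 B=6144/3121 G=1024/423] → run A
t=21: vr[A=2048/793 B=6144/3121 G=1024/423] → run B
t=22: vr[A=2048/793 G=1024/423] → run G
t=23: vr[A=2048/793 G=2048/423] → run A
t=24: vr[A=2560/793 G=2048/423] → run A
t=25: vr[A=3072/793 G=2048/423] → run A
t=26: vr[G=2048/423] → run G
t=27: vr[G=1024/141] → run G
t=28: vr[G=4096/423] → run G
t=29: vr[G=5120/423] → run G
t=30: vr[G=2048/141] → run G
t=31: vr[G=7168/423] → run G
t=32: (idle)
t=33: (idle)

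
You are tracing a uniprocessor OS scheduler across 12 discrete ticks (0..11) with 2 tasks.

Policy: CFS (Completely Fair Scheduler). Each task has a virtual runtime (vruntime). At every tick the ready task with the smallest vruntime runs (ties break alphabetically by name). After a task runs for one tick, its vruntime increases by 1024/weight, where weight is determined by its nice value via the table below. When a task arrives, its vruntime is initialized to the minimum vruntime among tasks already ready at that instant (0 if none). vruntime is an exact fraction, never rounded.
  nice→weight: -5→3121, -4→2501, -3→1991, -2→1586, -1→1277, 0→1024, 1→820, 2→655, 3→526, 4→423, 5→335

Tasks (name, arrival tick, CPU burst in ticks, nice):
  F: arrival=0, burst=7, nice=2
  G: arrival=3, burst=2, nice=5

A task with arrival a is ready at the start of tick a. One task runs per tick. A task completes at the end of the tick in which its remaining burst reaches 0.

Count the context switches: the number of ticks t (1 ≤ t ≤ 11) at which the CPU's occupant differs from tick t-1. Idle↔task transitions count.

context switches = 5

t=0: vr[F=0] → run F
t=1: vr[F=1024/655] → run F
t=2: vr[F=2048/655] → run F
t=3: vr[F=3072/655 G=3072/655] → run F
t=4: vr[F=4096/655 G=3072/655] → run G
t=5: vr[F=4096/655 G=339968/43885] → run F
t=6: vr[F=1024/131 G=339968/43885] → run G
t=7: vr[F=1024/131] → run F
t=8: vr[F=6144/655] → run F
t=9: (idle)
t=10: (idle)
t=11: (idle)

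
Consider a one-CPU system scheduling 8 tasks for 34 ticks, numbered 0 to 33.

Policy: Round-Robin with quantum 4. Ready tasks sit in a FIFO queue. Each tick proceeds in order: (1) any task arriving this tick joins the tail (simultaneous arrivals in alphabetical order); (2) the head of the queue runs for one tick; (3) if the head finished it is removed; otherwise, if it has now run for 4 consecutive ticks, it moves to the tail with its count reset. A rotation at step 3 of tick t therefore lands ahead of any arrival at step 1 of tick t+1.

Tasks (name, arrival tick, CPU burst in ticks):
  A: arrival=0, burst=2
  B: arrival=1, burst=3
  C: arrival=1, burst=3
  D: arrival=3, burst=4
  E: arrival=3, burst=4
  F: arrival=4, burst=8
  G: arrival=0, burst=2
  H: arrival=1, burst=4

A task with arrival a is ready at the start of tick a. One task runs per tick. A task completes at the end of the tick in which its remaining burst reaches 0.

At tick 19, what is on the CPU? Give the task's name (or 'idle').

t=0: queue=[A,G] q_used=0 → run A
t=1: queue=[A,G,B,C,H] q_used=1 → run A
t=2: queue=[G,B,C,H] q_used=0 → run G
t=3: queue=[G,B,C,H,D,E] q_used=1 → run G
t=4: queue=[B,C,H,D,E,F] q_used=0 → run B
t=5: queue=[B,C,H,D,E,F] q_used=1 → run B
t=6: queue=[B,C,H,D,E,F] q_used=2 → run B
t=7: queue=[C,H,D,E,F] q_used=0 → run C
t=8: queue=[C,H,D,E,F] q_used=1 → run C
t=9: queue=[C,H,D,E,F] q_used=2 → run C
t=10: queue=[H,D,E,F] q_used=0 → run H
t=11: queue=[H,D,E,F] q_used=1 → run H
t=12: queue=[H,D,E,F] q_used=2 → run H
t=13: queue=[H,D,E,F] q_used=3 → run H
t=14: queue=[D,E,F] q_used=0 → run D
t=15: queue=[D,E,F] q_used=1 → run D
t=16: queue=[D,E,F] q_used=2 → run D
t=17: queue=[D,E,F] q_used=3 → run D
t=18: queue=[E,F] q_used=0 → run E
t=19: queue=[E,F] q_used=1 → run E
t=20: queue=[E,F] q_used=2 → run E
t=21: queue=[E,F] q_used=3 → run E
t=22: queue=[F] q_used=0 → run F
t=23: queue=[F] q_used=1 → run F
t=24: queue=[F] q_used=2 → run F
t=25: queue=[F] q_used=3 → run F
t=26: queue=[F] q_used=0 → run F
t=27: queue=[F] q_used=1 → run F
t=28: queue=[F] q_used=2 → run F
t=29: queue=[F] q_used=3 → run F
t=30: (idle)
t=31: (idle)
t=32: (idle)
t=33: (idle)

running at tick 19 = E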